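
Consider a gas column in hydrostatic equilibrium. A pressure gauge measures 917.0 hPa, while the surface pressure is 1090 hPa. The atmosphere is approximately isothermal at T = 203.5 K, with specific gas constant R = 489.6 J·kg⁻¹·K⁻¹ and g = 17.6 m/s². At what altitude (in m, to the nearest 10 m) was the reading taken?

Scale height: H = RT/g = 489.6 × 203.5 / 17.6 = 5661.0 m.
Invert the barometric formula: z = H ln(P₀/P).
P₀/P = 1090/917.0 = 1.1887; ln(1.1887) = 0.17286.
z = 5661.0 × 0.17286 = 978.56 m.

z ≈ 980 m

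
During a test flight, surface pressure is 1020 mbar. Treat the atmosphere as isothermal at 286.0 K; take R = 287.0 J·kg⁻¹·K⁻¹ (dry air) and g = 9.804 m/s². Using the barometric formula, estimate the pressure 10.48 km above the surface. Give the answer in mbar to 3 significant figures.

Scale height: H = RT/g = 287.0 × 286.0 / 9.804 = 8372.3 m.
Barometric formula: P = P₀ exp(−z/H).
z/H = 10480/8372.3 = 1.2517; exp(−1.2517) = 0.28602.
P = 1020 × 0.28602 = 291.74 mbar.

P ≈ 292 mbar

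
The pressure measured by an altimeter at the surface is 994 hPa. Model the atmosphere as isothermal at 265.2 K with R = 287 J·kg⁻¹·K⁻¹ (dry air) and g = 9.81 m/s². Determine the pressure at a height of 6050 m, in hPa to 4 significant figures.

Scale height: H = RT/g = 287 × 265.2 / 9.81 = 7758.7 m.
Barometric formula: P = P₀ exp(−z/H).
z/H = 6050.0/7758.7 = 0.77977; exp(−0.77977) = 0.45851.
P = 994 × 0.45851 = 455.76 hPa.

P ≈ 455.8 hPa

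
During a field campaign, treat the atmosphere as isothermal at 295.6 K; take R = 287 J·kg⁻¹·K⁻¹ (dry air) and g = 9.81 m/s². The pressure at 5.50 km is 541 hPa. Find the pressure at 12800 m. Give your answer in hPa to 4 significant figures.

Scale height: H = RT/g = 287 × 295.6 / 9.81 = 8648.0 m.
Between two levels, P₂ = P₁ exp(−Δz/H) with Δz = z₂ − z₁.
Δz = 12800 − 5500.0 = 7300.0 m; Δz/H = 7300.0/8648.0 = 0.84413.
P₂ = 541 × exp(−0.84413) = 541 × 0.42993 = 232.59 hPa.

P ≈ 232.6 hPa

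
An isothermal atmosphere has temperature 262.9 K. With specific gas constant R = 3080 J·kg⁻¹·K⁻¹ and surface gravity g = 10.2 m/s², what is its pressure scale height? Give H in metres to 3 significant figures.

H ≈ 79400 m

The scale height of an isothermal atmosphere is H = RT/g.
H = 3080 × 262.9 / 10.2 = 809730/10.2 = 79385 m.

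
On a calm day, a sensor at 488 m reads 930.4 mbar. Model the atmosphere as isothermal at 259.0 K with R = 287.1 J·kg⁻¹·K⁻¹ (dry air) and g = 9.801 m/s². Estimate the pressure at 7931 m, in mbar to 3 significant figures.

Scale height: H = RT/g = 287.1 × 259.0 / 9.801 = 7586.9 m.
Between two levels, P₂ = P₁ exp(−Δz/H) with Δz = z₂ − z₁.
Δz = 7931.0 − 488.00 = 7443.0 m; Δz/H = 7443.0/7586.9 = 0.98103.
P₂ = 930.4 × exp(−0.98103) = 930.4 × 0.37492 = 348.83 mbar.

P ≈ 349 mbar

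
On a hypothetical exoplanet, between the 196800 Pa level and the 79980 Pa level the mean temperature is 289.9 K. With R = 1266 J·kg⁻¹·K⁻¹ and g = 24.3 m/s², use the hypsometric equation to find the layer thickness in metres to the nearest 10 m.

Hypsometric equation: Δz = (R T̄/g) ln(P₁/P₂).
R T̄/g = 1266 × 289.9 / 24.3 = 15103 m.
ln(196800/79980) = ln(2.4606) = 0.90041.
Δz = 15103 × 0.90041 = 13599 m.

Δz ≈ 13600 m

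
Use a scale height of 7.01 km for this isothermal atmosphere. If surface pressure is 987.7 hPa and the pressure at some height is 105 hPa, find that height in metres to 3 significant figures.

z ≈ 15700 m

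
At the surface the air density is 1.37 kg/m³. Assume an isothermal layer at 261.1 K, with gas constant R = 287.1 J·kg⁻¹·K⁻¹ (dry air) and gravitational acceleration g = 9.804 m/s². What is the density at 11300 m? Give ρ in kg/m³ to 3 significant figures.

Scale height: H = RT/g = 287.1 × 261.1 / 9.804 = 7646.0 m.
In an isothermal atmosphere, density decays like pressure: ρ = ρ₀ exp(−z/H).
z/H = 11300/7646.0 = 1.4779; exp(−1.4779) = 0.22812.
ρ = 1.37 × 0.22812 = 0.31252 kg/m³.

ρ ≈ 0.313 kg/m³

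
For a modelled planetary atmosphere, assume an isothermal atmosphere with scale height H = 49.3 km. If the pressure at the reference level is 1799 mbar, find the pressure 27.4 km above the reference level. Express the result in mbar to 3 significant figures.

Barometric formula: P = P₀ exp(−z/H).
z/H = 27400/49300 = 0.55578; exp(−0.55578) = 0.57362.
P = 1799 × 0.57362 = 1031.9 mbar.

P ≈ 1030 mbar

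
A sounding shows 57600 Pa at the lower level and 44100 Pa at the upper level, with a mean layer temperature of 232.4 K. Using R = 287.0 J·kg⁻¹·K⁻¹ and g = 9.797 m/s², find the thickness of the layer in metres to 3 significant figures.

Hypsometric equation: Δz = (R T̄/g) ln(P₁/P₂).
R T̄/g = 287.0 × 232.4 / 9.797 = 6808.1 m.
ln(57600/44100) = ln(1.3061) = 0.26705.
Δz = 6808.1 × 0.26705 = 1818.1 m.

Δz ≈ 1820 m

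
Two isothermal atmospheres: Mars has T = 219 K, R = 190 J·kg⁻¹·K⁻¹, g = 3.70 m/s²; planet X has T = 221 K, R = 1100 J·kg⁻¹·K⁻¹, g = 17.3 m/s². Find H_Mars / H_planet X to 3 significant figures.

H_Mars/H_planet X ≈ 0.800

H = RT/g for each body.
H_Mars = 190 × 219 / 3.70 = 11246 m.
H_planet X = 1100 × 221 / 17.3 = 14052 m.
H_Mars/H_planet X = 11246/14052 = 0.80031.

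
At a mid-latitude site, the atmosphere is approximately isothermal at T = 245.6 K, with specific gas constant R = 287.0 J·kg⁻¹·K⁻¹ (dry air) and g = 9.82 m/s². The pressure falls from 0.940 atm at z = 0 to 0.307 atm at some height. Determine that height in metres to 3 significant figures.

z ≈ 8030 m

Scale height: H = RT/g = 287.0 × 245.6 / 9.82 = 7177.9 m.
Invert the barometric formula: z = H ln(P₀/P).
P₀/P = 0.940/0.307 = 3.0619; ln(3.0619) = 1.1190.
z = 7177.9 × 1.1190 = 8032.1 m.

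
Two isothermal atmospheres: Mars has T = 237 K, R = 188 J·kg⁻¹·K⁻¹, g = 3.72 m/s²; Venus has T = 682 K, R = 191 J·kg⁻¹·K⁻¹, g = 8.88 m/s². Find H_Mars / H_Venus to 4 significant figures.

H = RT/g for each body.
H_Mars = 188 × 237 / 3.72 = 11977 m.
H_Venus = 191 × 682 / 8.88 = 14669 m.
H_Mars/H_Venus = 11977/14669 = 0.81648.

H_Mars/H_Venus ≈ 0.8165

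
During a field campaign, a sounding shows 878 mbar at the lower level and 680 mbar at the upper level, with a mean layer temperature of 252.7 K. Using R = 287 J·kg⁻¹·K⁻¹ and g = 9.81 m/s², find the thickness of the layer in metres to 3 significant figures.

Δz ≈ 1890 m

Hypsometric equation: Δz = (R T̄/g) ln(P₁/P₂).
R T̄/g = 287 × 252.7 / 9.81 = 7393.0 m.
ln(878/680) = ln(1.2912) = 0.25557.
Δz = 7393.0 × 0.25557 = 1889.4 m.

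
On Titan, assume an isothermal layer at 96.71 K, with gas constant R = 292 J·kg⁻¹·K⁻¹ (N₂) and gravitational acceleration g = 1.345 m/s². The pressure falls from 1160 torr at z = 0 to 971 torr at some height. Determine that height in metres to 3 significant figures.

Scale height: H = RT/g = 292 × 96.71 / 1.345 = 20996 m.
Invert the barometric formula: z = H ln(P₀/P).
P₀/P = 1160/971 = 1.1946; ln(1.1946) = 0.17781.
z = 20996 × 0.17781 = 3733.3 m.

z ≈ 3730 m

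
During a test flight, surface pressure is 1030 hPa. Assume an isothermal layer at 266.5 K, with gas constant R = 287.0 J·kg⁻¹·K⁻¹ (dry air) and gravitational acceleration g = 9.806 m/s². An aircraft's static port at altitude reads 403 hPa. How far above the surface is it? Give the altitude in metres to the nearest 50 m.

Scale height: H = RT/g = 287.0 × 266.5 / 9.806 = 7799.9 m.
Invert the barometric formula: z = H ln(P₀/P).
P₀/P = 1030/403 = 2.5558; ln(2.5558) = 0.93837.
z = 7799.9 × 0.93837 = 7319.2 m.

z ≈ 7300 m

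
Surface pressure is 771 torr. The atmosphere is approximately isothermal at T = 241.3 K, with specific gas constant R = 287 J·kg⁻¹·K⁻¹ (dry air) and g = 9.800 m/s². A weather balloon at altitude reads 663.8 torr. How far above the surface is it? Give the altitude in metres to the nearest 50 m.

Scale height: H = RT/g = 287 × 241.3 / 9.800 = 7066.6 m.
Invert the barometric formula: z = H ln(P₀/P).
P₀/P = 771/663.8 = 1.1615; ln(1.1615) = 0.14971.
z = 7066.6 × 0.14971 = 1057.9 m.

z ≈ 1050 m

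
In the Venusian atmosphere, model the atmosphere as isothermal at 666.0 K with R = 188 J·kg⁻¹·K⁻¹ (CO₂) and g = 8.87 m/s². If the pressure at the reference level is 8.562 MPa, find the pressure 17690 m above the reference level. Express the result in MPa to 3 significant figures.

P ≈ 2.45 MPa

Scale height: H = RT/g = 188 × 666.0 / 8.87 = 14116 m.
Barometric formula: P = P₀ exp(−z/H).
z/H = 17690/14116 = 1.2532; exp(−1.2532) = 0.28559.
P = 8.562 × 0.28559 = 2.4452 MPa.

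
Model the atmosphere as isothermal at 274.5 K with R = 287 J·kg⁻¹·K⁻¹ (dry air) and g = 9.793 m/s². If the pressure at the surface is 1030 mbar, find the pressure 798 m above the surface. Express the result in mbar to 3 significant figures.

Scale height: H = RT/g = 287 × 274.5 / 9.793 = 8044.7 m.
Barometric formula: P = P₀ exp(−z/H).
z/H = 798.00/8044.7 = 0.099196; exp(−0.099196) = 0.90557.
P = 1030 × 0.90557 = 932.74 mbar.

P ≈ 933 mbar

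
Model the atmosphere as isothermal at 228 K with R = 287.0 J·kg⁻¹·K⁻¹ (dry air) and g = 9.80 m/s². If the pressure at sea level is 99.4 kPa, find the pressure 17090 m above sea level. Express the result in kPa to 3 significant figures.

Scale height: H = RT/g = 287.0 × 228 / 9.80 = 6677.1 m.
Barometric formula: P = P₀ exp(−z/H).
z/H = 17090/6677.1 = 2.5595; exp(−2.5595) = 0.077343.
P = 99.4 × 0.077343 = 7.6879 kPa.

P ≈ 7.69 kPa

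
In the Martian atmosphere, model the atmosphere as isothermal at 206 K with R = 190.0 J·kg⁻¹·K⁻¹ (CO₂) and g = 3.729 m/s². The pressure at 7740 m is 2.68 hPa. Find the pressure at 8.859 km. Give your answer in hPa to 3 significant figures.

P ≈ 2.41 hPa

Scale height: H = RT/g = 190.0 × 206 / 3.729 = 10496 m.
Between two levels, P₂ = P₁ exp(−Δz/H) with Δz = z₂ − z₁.
Δz = 8859.0 − 7740.0 = 1119.0 m; Δz/H = 1119.0/10496 = 0.10661.
P₂ = 2.68 × exp(−0.10661) = 2.68 × 0.89888 = 2.4090 hPa.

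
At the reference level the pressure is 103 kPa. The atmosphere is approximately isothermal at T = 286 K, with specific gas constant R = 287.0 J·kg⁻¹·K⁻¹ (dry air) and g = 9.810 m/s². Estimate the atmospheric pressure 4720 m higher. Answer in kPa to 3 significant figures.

P ≈ 58.6 kPa

Scale height: H = RT/g = 287.0 × 286 / 9.810 = 8367.2 m.
Barometric formula: P = P₀ exp(−z/H).
z/H = 4720.0/8367.2 = 0.56411; exp(−0.56411) = 0.56887.
P = 103 × 0.56887 = 58.594 kPa.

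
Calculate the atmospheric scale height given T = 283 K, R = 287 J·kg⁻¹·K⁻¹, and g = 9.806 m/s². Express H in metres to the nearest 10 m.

H ≈ 8280 m

The scale height of an isothermal atmosphere is H = RT/g.
H = 287 × 283 / 9.806 = 81221/9.806 = 8282.8 m.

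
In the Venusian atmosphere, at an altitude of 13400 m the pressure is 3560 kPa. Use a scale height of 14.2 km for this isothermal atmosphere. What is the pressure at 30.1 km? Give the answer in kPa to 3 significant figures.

P ≈ 1100 kPa

Between two levels, P₂ = P₁ exp(−Δz/H) with Δz = z₂ − z₁.
Δz = 30100 − 13400 = 16700 m; Δz/H = 16700/14200 = 1.1761.
P₂ = 3560 × exp(−1.1761) = 3560 × 0.30848 = 1098.2 kPa.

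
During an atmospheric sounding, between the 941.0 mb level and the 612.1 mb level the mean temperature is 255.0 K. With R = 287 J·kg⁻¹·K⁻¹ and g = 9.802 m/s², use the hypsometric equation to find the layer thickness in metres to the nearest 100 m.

Δz ≈ 3200 m

Hypsometric equation: Δz = (R T̄/g) ln(P₁/P₂).
R T̄/g = 287 × 255.0 / 9.802 = 7466.3 m.
ln(941.0/612.1) = ln(1.5373) = 0.43003.
Δz = 7466.3 × 0.43003 = 3210.7 m.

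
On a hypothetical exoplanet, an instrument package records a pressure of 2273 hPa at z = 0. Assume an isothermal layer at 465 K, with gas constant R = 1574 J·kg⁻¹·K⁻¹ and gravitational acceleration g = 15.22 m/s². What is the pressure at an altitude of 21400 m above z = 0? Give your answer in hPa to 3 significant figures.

Scale height: H = RT/g = 1574 × 465 / 15.22 = 48089 m.
Barometric formula: P = P₀ exp(−z/H).
z/H = 21400/48089 = 0.44501; exp(−0.44501) = 0.64082.
P = 2273 × 0.64082 = 1456.6 hPa.

P ≈ 1460 hPa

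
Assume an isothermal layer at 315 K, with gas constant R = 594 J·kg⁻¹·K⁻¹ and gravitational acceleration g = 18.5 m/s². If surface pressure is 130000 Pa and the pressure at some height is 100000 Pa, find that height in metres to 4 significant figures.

z ≈ 2654 m

Scale height: H = RT/g = 594 × 315 / 18.5 = 10114 m.
Invert the barometric formula: z = H ln(P₀/P).
P₀/P = 130000/100000 = 1.3000; ln(1.3000) = 0.26236.
z = 10114 × 0.26236 = 2653.5 m.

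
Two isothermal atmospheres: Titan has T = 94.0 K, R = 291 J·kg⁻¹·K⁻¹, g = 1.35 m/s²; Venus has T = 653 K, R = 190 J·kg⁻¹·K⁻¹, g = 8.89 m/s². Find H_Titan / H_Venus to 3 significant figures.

H_Titan/H_Venus ≈ 1.45

H = RT/g for each body.
H_Titan = 291 × 94.0 / 1.35 = 20262 m.
H_Venus = 190 × 653 / 8.89 = 13956 m.
H_Titan/H_Venus = 20262/13956 = 1.4518.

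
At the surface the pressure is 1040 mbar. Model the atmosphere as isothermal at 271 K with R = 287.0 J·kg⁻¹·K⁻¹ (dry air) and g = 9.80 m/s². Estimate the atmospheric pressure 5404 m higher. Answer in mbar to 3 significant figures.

P ≈ 526 mbar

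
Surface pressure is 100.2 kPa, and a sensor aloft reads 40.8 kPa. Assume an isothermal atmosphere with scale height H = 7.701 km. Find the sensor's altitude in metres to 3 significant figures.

Invert the barometric formula: z = H ln(P₀/P).
P₀/P = 100.2/40.8 = 2.4559; ln(2.4559) = 0.89849.
z = 7701.0 × 0.89849 = 6919.3 m.

z ≈ 6920 m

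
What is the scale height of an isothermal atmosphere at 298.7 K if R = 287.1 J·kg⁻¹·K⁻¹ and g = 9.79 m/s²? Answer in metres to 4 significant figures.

H ≈ 8760 m

The scale height of an isothermal atmosphere is H = RT/g.
H = 287.1 × 298.7 / 9.79 = 85757/9.79 = 8759.7 m.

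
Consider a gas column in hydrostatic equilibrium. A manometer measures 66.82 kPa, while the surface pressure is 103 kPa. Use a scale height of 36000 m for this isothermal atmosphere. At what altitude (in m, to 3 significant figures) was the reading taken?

z ≈ 15600 m

Invert the barometric formula: z = H ln(P₀/P).
P₀/P = 103/66.82 = 1.5415; ln(1.5415) = 0.43276.
z = 36000 × 0.43276 = 15579 m.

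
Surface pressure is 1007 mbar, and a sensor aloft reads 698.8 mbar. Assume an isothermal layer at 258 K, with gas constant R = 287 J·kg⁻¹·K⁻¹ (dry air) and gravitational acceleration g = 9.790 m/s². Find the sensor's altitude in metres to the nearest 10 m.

z ≈ 2760 m

Scale height: H = RT/g = 287 × 258 / 9.790 = 7563.4 m.
Invert the barometric formula: z = H ln(P₀/P).
P₀/P = 1007/698.8 = 1.4410; ln(1.4410) = 0.36534.
z = 7563.4 × 0.36534 = 2763.2 m.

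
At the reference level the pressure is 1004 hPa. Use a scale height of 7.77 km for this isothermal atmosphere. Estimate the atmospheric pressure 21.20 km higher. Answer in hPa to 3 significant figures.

Barometric formula: P = P₀ exp(−z/H).
z/H = 21200/7770.0 = 2.7284; exp(−2.7284) = 0.065324.
P = 1004 × 0.065324 = 65.585 hPa.

P ≈ 65.6 hPa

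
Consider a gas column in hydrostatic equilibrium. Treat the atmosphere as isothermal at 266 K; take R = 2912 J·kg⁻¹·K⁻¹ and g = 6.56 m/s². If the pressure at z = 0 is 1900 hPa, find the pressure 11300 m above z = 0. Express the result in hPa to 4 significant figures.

Scale height: H = RT/g = 2912 × 266 / 6.56 = 118080 m.
Barometric formula: P = P₀ exp(−z/H).
z/H = 11300/118080 = 0.095698; exp(−0.095698) = 0.90874.
P = 1900 × 0.90874 = 1726.6 hPa.

P ≈ 1727 hPa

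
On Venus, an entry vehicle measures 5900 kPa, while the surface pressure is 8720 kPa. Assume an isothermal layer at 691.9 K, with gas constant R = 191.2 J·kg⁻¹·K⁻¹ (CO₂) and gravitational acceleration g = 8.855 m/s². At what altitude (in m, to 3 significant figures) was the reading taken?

Scale height: H = RT/g = 191.2 × 691.9 / 8.855 = 14940 m.
Invert the barometric formula: z = H ln(P₀/P).
P₀/P = 8720/5900 = 1.4780; ln(1.4780) = 0.39069.
z = 14940 × 0.39069 = 5836.9 m.

z ≈ 5840 m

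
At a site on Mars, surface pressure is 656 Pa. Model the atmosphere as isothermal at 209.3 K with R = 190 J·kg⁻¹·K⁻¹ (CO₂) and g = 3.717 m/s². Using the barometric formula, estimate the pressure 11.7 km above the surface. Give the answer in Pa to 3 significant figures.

Scale height: H = RT/g = 190 × 209.3 / 3.717 = 10699 m.
Barometric formula: P = P₀ exp(−z/H).
z/H = 11700/10699 = 1.0936; exp(−1.0936) = 0.33501.
P = 656 × 0.33501 = 219.77 Pa.

P ≈ 220 Pa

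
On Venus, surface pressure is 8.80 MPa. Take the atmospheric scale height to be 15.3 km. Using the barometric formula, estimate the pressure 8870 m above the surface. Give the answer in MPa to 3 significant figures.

Barometric formula: P = P₀ exp(−z/H).
z/H = 8870.0/15300 = 0.57974; exp(−0.57974) = 0.56004.
P = 8.80 × 0.56004 = 4.9284 MPa.

P ≈ 4.93 MPa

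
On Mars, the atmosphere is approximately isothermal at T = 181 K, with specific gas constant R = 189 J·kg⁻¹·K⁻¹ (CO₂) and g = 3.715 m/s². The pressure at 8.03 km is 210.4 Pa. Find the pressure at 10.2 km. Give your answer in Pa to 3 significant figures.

P ≈ 166 Pa

Scale height: H = RT/g = 189 × 181 / 3.715 = 9208.3 m.
Between two levels, P₂ = P₁ exp(−Δz/H) with Δz = z₂ − z₁.
Δz = 10200 − 8030.0 = 2170.0 m; Δz/H = 2170.0/9208.3 = 0.23566.
P₂ = 210.4 × exp(−0.23566) = 210.4 × 0.79005 = 166.23 Pa.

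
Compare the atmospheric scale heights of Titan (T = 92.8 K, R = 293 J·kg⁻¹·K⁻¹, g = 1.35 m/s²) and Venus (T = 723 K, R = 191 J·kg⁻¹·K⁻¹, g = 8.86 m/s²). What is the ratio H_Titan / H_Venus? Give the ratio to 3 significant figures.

H_Titan/H_Venus ≈ 1.29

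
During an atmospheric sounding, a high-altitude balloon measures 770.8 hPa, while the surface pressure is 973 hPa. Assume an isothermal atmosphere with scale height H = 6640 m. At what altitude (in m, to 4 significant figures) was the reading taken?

z ≈ 1547 m

Invert the barometric formula: z = H ln(P₀/P).
P₀/P = 973/770.8 = 1.2623; ln(1.2623) = 0.23294.
z = 6640.0 × 0.23294 = 1546.7 m.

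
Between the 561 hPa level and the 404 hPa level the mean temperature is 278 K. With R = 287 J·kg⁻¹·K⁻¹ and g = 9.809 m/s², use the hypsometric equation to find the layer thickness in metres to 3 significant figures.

Hypsometric equation: Δz = (R T̄/g) ln(P₁/P₂).
R T̄/g = 287 × 278 / 9.809 = 8134.0 m.
ln(561/404) = ln(1.3886) = 0.32830.
Δz = 8134.0 × 0.32830 = 2670.4 m.

Δz ≈ 2670 m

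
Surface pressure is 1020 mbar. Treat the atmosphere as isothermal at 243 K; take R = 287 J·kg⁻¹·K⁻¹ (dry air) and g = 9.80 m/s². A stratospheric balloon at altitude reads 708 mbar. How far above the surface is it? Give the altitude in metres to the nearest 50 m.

z ≈ 2600 m

Scale height: H = RT/g = 287 × 243 / 9.80 = 7116.4 m.
Invert the barometric formula: z = H ln(P₀/P).
P₀/P = 1020/708 = 1.4407; ln(1.4407) = 0.36513.
z = 7116.4 × 0.36513 = 2598.4 m.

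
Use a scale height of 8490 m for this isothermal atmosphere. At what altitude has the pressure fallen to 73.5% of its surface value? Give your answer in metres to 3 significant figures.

z ≈ 2610 m

Set P/P₀ = exp(−z/H) = 0.735, so z = −H ln(0.735).
−ln(0.735) = 0.30788; z = 8490.0 × 0.30788 = 2613.9 m.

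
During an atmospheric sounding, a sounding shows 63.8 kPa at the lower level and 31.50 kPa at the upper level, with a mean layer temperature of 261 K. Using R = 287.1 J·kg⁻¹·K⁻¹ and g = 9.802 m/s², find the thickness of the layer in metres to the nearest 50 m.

Δz ≈ 5400 m

Hypsometric equation: Δz = (R T̄/g) ln(P₁/P₂).
R T̄/g = 287.1 × 261 / 9.802 = 7644.7 m.
ln(63.8/31.50) = ln(2.0254) = 0.70577.
Δz = 7644.7 × 0.70577 = 5395.4 m.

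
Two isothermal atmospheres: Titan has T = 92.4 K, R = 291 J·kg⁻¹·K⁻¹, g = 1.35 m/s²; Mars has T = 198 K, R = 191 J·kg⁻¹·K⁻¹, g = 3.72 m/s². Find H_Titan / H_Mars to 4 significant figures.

H_Titan/H_Mars ≈ 1.959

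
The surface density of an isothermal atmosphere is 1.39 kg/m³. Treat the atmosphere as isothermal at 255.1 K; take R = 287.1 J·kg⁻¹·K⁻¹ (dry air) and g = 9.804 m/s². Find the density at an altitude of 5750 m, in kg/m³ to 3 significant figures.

Scale height: H = RT/g = 287.1 × 255.1 / 9.804 = 7470.3 m.
In an isothermal atmosphere, density decays like pressure: ρ = ρ₀ exp(−z/H).
z/H = 5750.0/7470.3 = 0.76971; exp(−0.76971) = 0.46315.
ρ = 1.39 × 0.46315 = 0.64378 kg/m³.

ρ ≈ 0.644 kg/m³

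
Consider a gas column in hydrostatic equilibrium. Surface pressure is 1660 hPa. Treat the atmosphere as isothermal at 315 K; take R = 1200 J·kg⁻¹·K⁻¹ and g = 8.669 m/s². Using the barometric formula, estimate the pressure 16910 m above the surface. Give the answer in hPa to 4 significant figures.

P ≈ 1126 hPa

Scale height: H = RT/g = 1200 × 315 / 8.669 = 43604 m.
Barometric formula: P = P₀ exp(−z/H).
z/H = 16910/43604 = 0.38781; exp(−0.38781) = 0.67854.
P = 1660 × 0.67854 = 1126.4 hPa.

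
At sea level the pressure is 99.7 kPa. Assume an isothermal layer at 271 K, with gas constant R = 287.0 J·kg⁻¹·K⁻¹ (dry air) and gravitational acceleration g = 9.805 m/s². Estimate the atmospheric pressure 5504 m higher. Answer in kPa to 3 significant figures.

Scale height: H = RT/g = 287.0 × 271 / 9.805 = 7932.4 m.
Barometric formula: P = P₀ exp(−z/H).
z/H = 5504.0/7932.4 = 0.69386; exp(−0.69386) = 0.49964.
P = 99.7 × 0.49964 = 49.814 kPa.

P ≈ 49.8 kPa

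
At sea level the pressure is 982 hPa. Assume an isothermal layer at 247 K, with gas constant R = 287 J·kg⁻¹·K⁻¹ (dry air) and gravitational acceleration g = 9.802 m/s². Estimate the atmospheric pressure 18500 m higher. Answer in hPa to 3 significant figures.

P ≈ 76.1 hPa

Scale height: H = RT/g = 287 × 247 / 9.802 = 7232.1 m.
Barometric formula: P = P₀ exp(−z/H).
z/H = 18500/7232.1 = 2.5580; exp(−2.5580) = 0.077460.
P = 982 × 0.077460 = 76.066 hPa.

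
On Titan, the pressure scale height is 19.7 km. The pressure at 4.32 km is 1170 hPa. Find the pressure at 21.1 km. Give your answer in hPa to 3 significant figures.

P ≈ 499 hPa

Between two levels, P₂ = P₁ exp(−Δz/H) with Δz = z₂ − z₁.
Δz = 21100 − 4320.0 = 16780 m; Δz/H = 16780/19700 = 0.85178.
P₂ = 1170 × exp(−0.85178) = 1170 × 0.42665 = 499.18 hPa.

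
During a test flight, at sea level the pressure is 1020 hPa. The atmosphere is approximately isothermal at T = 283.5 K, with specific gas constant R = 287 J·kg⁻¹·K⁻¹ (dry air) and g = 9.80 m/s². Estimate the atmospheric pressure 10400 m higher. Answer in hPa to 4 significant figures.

P ≈ 291.5 hPa

Scale height: H = RT/g = 287 × 283.5 / 9.80 = 8302.5 m.
Barometric formula: P = P₀ exp(−z/H).
z/H = 10400/8302.5 = 1.2526; exp(−1.2526) = 0.28576.
P = 1020 × 0.28576 = 291.48 hPa.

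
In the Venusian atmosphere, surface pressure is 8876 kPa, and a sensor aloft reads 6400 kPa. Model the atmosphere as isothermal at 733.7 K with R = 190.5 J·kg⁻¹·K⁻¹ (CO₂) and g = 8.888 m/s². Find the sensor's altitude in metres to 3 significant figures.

z ≈ 5140 m

Scale height: H = RT/g = 190.5 × 733.7 / 8.888 = 15726 m.
Invert the barometric formula: z = H ln(P₀/P).
P₀/P = 8876/6400 = 1.3869; ln(1.3869) = 0.32707.
z = 15726 × 0.32707 = 5143.5 m.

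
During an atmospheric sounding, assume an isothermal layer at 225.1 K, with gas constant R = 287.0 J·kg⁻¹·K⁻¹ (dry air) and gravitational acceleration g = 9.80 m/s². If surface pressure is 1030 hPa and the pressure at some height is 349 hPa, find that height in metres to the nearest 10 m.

z ≈ 7130 m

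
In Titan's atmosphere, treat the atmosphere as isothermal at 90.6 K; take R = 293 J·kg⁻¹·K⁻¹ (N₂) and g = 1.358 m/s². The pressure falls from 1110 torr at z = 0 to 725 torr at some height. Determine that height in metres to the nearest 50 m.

z ≈ 8350 m

Scale height: H = RT/g = 293 × 90.6 / 1.358 = 19548 m.
Invert the barometric formula: z = H ln(P₀/P).
P₀/P = 1110/725 = 1.5310; ln(1.5310) = 0.42592.
z = 19548 × 0.42592 = 8325.9 m.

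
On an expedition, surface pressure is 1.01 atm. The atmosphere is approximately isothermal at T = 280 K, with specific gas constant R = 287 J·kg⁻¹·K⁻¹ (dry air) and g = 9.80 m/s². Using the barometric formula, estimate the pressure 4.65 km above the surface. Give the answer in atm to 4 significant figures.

P ≈ 0.5729 atm

Scale height: H = RT/g = 287 × 280 / 9.80 = 8200.0 m.
Barometric formula: P = P₀ exp(−z/H).
z/H = 4650.0/8200.0 = 0.56707; exp(−0.56707) = 0.56718.
P = 1.01 × 0.56718 = 0.57285 atm.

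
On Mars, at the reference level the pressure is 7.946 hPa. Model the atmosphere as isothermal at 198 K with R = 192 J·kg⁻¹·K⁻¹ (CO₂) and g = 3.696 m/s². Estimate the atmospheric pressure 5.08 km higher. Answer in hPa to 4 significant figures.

P ≈ 4.849 hPa

Scale height: H = RT/g = 192 × 198 / 3.696 = 10286 m.
Barometric formula: P = P₀ exp(−z/H).
z/H = 5080.0/10286 = 0.49388; exp(−0.49388) = 0.61025.
P = 7.946 × 0.61025 = 4.8490 hPa.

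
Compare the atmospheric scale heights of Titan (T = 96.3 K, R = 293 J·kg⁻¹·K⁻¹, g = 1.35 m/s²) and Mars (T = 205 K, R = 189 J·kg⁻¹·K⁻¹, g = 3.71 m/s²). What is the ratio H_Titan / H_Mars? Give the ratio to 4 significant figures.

H = RT/g for each body.
H_Titan = 293 × 96.3 / 1.35 = 20901 m.
H_Mars = 189 × 205 / 3.71 = 10443 m.
H_Titan/H_Mars = 20901/10443 = 2.0014.

H_Titan/H_Mars ≈ 2.001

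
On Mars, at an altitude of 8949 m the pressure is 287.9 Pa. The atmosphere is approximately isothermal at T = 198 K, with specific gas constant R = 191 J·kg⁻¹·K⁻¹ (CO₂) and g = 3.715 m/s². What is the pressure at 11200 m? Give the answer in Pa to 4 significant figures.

P ≈ 230.8 Pa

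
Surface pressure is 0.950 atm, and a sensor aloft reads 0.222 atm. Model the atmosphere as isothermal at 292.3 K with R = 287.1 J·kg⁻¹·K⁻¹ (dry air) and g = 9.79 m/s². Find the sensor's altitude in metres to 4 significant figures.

z ≈ 12460 m

Scale height: H = RT/g = 287.1 × 292.3 / 9.79 = 8571.9 m.
Invert the barometric formula: z = H ln(P₀/P).
P₀/P = 0.950/0.222 = 4.2793; ln(4.2793) = 1.4538.
z = 8571.9 × 1.4538 = 12462 m.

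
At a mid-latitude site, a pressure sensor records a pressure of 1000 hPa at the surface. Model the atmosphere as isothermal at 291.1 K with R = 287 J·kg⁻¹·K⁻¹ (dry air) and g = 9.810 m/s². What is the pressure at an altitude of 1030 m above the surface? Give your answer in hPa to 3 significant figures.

Scale height: H = RT/g = 287 × 291.1 / 9.810 = 8516.4 m.
Barometric formula: P = P₀ exp(−z/H).
z/H = 1030.0/8516.4 = 0.12094; exp(−0.12094) = 0.88609.
P = 1000 × 0.88609 = 886.09 hPa.

P ≈ 886 hPa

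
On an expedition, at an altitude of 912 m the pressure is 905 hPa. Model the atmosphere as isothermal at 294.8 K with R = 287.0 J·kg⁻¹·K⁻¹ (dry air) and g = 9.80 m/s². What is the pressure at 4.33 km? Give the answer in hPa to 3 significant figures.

P ≈ 609 hPa

Scale height: H = RT/g = 287.0 × 294.8 / 9.80 = 8633.4 m.
Between two levels, P₂ = P₁ exp(−Δz/H) with Δz = z₂ − z₁.
Δz = 4330.0 − 912.00 = 3418.0 m; Δz/H = 3418.0/8633.4 = 0.39590.
P₂ = 905 × exp(−0.39590) = 905 × 0.67307 = 609.13 hPa.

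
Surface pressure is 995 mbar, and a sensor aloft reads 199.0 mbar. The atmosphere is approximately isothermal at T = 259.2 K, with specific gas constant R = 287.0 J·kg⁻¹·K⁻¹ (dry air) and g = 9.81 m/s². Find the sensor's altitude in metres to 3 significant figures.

z ≈ 12200 m

Scale height: H = RT/g = 287.0 × 259.2 / 9.81 = 7583.1 m.
Invert the barometric formula: z = H ln(P₀/P).
P₀/P = 995/199.0 = 5.0000; ln(5.0000) = 1.6094.
z = 7583.1 × 1.6094 = 12204 m.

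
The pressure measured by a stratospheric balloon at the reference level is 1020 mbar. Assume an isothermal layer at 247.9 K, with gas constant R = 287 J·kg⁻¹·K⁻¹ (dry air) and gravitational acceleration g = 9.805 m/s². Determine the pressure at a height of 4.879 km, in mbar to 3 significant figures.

Scale height: H = RT/g = 287 × 247.9 / 9.805 = 7256.2 m.
Barometric formula: P = P₀ exp(−z/H).
z/H = 4879.0/7256.2 = 0.67239; exp(−0.67239) = 0.51049.
P = 1020 × 0.51049 = 520.70 mbar.

P ≈ 521 mbar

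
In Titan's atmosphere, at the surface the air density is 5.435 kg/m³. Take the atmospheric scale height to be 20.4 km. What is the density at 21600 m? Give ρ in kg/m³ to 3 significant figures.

ρ ≈ 1.89 kg/m³

In an isothermal atmosphere, density decays like pressure: ρ = ρ₀ exp(−z/H).
z/H = 21600/20400 = 1.0588; exp(−1.0588) = 0.34687.
ρ = 5.435 × 0.34687 = 1.8852 kg/m³.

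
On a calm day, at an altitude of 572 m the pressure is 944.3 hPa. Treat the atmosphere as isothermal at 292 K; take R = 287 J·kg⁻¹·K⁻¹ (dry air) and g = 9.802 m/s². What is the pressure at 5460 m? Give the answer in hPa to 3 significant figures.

Scale height: H = RT/g = 287 × 292 / 9.802 = 8549.7 m.
Between two levels, P₂ = P₁ exp(−Δz/H) with Δz = z₂ − z₁.
Δz = 5460.0 − 572.00 = 4888.0 m; Δz/H = 4888.0/8549.7 = 0.57172.
P₂ = 944.3 × exp(−0.57172) = 944.3 × 0.56455 = 533.10 hPa.

P ≈ 533 hPa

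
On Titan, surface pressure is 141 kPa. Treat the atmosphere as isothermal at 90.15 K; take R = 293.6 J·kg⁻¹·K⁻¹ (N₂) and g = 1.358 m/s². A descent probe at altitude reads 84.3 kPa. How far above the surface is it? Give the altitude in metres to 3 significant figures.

z ≈ 10000 m

Scale height: H = RT/g = 293.6 × 90.15 / 1.358 = 19490 m.
Invert the barometric formula: z = H ln(P₀/P).
P₀/P = 141/84.3 = 1.6726; ln(1.6726) = 0.51438.
z = 19490 × 0.51438 = 10025 m.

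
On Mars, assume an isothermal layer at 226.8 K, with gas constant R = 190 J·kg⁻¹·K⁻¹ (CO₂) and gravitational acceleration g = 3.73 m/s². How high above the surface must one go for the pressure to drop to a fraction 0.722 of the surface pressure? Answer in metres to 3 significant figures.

Scale height: H = RT/g = 190 × 226.8 / 3.73 = 11553 m.
Set P/P₀ = exp(−z/H) = 0.722, so z = −H ln(0.722).
−ln(0.722) = 0.32573; z = 11553 × 0.32573 = 3763.2 m.

z ≈ 3760 m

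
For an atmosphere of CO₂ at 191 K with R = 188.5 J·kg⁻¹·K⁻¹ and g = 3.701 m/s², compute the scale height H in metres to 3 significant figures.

H ≈ 9730 m

The scale height of an isothermal atmosphere is H = RT/g.
H = 188.5 × 191 / 3.701 = 36004/3.701 = 9728.2 m.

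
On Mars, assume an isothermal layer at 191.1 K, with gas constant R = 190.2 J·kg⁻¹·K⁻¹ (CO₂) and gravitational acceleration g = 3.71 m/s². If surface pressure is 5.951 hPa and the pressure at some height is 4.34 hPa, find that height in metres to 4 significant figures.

Scale height: H = RT/g = 190.2 × 191.1 / 3.71 = 9797.1 m.
Invert the barometric formula: z = H ln(P₀/P).
P₀/P = 5.951/4.34 = 1.3712; ln(1.3712) = 0.31569.
z = 9797.1 × 0.31569 = 3092.8 m.

z ≈ 3093 m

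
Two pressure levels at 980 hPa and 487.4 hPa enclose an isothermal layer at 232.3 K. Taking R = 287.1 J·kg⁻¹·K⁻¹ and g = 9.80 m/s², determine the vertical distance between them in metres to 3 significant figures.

Δz ≈ 4750 m

Hypsometric equation: Δz = (R T̄/g) ln(P₁/P₂).
R T̄/g = 287.1 × 232.3 / 9.80 = 6805.4 m.
ln(980/487.4) = ln(2.0107) = 0.69848.
Δz = 6805.4 × 0.69848 = 4753.4 m.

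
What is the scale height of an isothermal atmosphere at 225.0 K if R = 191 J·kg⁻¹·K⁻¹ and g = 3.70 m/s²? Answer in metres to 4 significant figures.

The scale height of an isothermal atmosphere is H = RT/g.
H = 191 × 225.0 / 3.70 = 42975/3.70 = 11615 m.

H ≈ 11610 m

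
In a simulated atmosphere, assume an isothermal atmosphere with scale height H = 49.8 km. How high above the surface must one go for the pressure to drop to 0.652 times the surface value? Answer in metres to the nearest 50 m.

z ≈ 21300 m

Set P/P₀ = exp(−z/H) = 0.652, so z = −H ln(0.652).
−ln(0.652) = 0.42771; z = 49800 × 0.42771 = 21300 m.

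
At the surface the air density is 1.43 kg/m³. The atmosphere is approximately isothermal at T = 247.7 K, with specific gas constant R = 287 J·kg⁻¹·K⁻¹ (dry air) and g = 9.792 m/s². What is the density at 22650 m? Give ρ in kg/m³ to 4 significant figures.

Scale height: H = RT/g = 287 × 247.7 / 9.792 = 7260.0 m.
In an isothermal atmosphere, density decays like pressure: ρ = ρ₀ exp(−z/H).
z/H = 22650/7260.0 = 3.1198; exp(−3.1198) = 0.044166.
ρ = 1.43 × 0.044166 = 0.063157 kg/m³.

ρ ≈ 0.06316 kg/m³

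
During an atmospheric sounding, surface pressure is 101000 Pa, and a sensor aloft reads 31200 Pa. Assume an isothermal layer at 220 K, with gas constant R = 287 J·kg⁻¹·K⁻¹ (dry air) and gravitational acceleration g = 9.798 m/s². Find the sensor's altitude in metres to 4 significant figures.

z ≈ 7570 m

Scale height: H = RT/g = 287 × 220 / 9.798 = 6444.2 m.
Invert the barometric formula: z = H ln(P₀/P).
P₀/P = 101000/31200 = 3.2372; ln(3.2372) = 1.1747.
z = 6444.2 × 1.1747 = 7570.0 m.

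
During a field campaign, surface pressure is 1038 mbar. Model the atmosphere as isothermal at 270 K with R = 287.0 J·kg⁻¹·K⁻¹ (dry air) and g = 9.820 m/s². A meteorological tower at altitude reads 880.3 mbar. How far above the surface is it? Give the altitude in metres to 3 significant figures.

Scale height: H = RT/g = 287.0 × 270 / 9.820 = 7891.0 m.
Invert the barometric formula: z = H ln(P₀/P).
P₀/P = 1038/880.3 = 1.1791; ln(1.1791) = 0.16475.
z = 7891.0 × 0.16475 = 1300.0 m.

z ≈ 1300 m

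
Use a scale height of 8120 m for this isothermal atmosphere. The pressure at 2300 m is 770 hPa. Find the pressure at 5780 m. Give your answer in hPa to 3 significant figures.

Between two levels, P₂ = P₁ exp(−Δz/H) with Δz = z₂ − z₁.
Δz = 5780.0 − 2300.0 = 3480.0 m; Δz/H = 3480.0/8120.0 = 0.42857.
P₂ = 770 × exp(−0.42857) = 770 × 0.65144 = 501.61 hPa.

P ≈ 502 hPa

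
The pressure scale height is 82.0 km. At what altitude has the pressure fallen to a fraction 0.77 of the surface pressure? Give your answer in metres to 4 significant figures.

Set P/P₀ = exp(−z/H) = 0.77, so z = −H ln(0.77).
−ln(0.77) = 0.26136; z = 82000 × 0.26136 = 21432 m.

z ≈ 21430 m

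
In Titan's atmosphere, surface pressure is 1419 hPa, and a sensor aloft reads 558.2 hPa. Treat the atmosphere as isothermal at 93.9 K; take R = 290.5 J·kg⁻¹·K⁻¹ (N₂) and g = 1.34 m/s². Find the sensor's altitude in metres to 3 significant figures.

Scale height: H = RT/g = 290.5 × 93.9 / 1.34 = 20357 m.
Invert the barometric formula: z = H ln(P₀/P).
P₀/P = 1419/558.2 = 2.5421; ln(2.5421) = 0.93299.
z = 20357 × 0.93299 = 18993 m.

z ≈ 19000 m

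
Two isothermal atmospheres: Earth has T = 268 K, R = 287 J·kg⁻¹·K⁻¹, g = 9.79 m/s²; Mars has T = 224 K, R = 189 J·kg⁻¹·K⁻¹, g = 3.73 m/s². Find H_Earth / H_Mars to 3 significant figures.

H_Earth/H_Mars ≈ 0.692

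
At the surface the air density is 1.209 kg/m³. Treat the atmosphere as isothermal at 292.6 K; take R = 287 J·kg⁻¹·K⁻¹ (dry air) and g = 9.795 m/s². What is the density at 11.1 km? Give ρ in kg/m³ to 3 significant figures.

Scale height: H = RT/g = 287 × 292.6 / 9.795 = 8573.4 m.
In an isothermal atmosphere, density decays like pressure: ρ = ρ₀ exp(−z/H).
z/H = 11100/8573.4 = 1.2947; exp(−1.2947) = 0.27398.
ρ = 1.209 × 0.27398 = 0.33124 kg/m³.

ρ ≈ 0.331 kg/m³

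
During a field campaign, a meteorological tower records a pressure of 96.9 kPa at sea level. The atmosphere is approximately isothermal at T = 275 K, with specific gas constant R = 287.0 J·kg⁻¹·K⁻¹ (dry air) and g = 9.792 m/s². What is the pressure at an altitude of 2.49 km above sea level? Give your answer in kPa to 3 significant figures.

P ≈ 71.1 kPa

Scale height: H = RT/g = 287.0 × 275 / 9.792 = 8060.2 m.
Barometric formula: P = P₀ exp(−z/H).
z/H = 2490.0/8060.2 = 0.30893; exp(−0.30893) = 0.73423.
P = 96.9 × 0.73423 = 71.147 kPa.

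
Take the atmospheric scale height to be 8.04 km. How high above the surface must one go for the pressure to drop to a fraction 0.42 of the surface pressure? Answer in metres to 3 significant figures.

Set P/P₀ = exp(−z/H) = 0.42, so z = −H ln(0.42).
−ln(0.42) = 0.86750; z = 8040.0 × 0.86750 = 6974.7 m.

z ≈ 6970 m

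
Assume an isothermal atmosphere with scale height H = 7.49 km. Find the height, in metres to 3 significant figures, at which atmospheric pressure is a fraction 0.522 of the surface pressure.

z ≈ 4870 m

Set P/P₀ = exp(−z/H) = 0.522, so z = −H ln(0.522).
−ln(0.522) = 0.65009; z = 7490.0 × 0.65009 = 4869.2 m.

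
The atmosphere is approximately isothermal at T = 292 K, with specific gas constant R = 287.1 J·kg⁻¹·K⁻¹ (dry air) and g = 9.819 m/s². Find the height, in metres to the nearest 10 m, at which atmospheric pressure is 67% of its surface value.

z ≈ 3420 m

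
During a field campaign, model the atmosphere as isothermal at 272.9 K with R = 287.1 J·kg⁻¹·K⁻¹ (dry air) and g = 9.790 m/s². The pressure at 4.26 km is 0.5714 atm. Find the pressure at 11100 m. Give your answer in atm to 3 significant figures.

Scale height: H = RT/g = 287.1 × 272.9 / 9.790 = 8003.0 m.
Between two levels, P₂ = P₁ exp(−Δz/H) with Δz = z₂ − z₁.
Δz = 11100 − 4260.0 = 6840.0 m; Δz/H = 6840.0/8003.0 = 0.85468.
P₂ = 0.5714 × exp(−0.85468) = 0.5714 × 0.42542 = 0.24308 atm.

P ≈ 0.243 atm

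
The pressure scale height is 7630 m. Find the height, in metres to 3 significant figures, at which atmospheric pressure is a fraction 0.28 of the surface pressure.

z ≈ 9710 m

Set P/P₀ = exp(−z/H) = 0.28, so z = −H ln(0.28).
−ln(0.28) = 1.2730; z = 7630.0 × 1.2730 = 9713.0 m.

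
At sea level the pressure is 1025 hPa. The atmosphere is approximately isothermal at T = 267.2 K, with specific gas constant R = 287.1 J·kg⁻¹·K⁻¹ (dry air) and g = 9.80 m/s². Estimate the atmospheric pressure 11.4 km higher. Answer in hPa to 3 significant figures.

Scale height: H = RT/g = 287.1 × 267.2 / 9.80 = 7827.9 m.
Barometric formula: P = P₀ exp(−z/H).
z/H = 11400/7827.9 = 1.4563; exp(−1.4563) = 0.23310.
P = 1025 × 0.23310 = 238.93 hPa.

P ≈ 239 hPa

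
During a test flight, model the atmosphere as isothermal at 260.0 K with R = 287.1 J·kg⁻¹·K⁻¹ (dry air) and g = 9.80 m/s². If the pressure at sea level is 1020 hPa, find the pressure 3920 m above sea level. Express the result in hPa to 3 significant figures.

Scale height: H = RT/g = 287.1 × 260.0 / 9.80 = 7616.9 m.
Barometric formula: P = P₀ exp(−z/H).
z/H = 3920.0/7616.9 = 0.51465; exp(−0.51465) = 0.59771.
P = 1020 × 0.59771 = 609.66 hPa.

P ≈ 610 hPa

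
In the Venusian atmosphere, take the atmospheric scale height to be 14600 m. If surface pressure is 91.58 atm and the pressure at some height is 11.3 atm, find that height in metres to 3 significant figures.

z ≈ 30500 m

Invert the barometric formula: z = H ln(P₀/P).
P₀/P = 91.58/11.3 = 8.1044; ln(8.1044) = 2.0924.
z = 14600 × 2.0924 = 30549 m.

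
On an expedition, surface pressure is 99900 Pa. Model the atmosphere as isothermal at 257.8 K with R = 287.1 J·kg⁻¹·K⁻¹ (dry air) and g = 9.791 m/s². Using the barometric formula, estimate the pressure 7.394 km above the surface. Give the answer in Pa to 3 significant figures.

Scale height: H = RT/g = 287.1 × 257.8 / 9.791 = 7559.4 m.
Barometric formula: P = P₀ exp(−z/H).
z/H = 7394.0/7559.4 = 0.97812; exp(−0.97812) = 0.37602.
P = 99900 × 0.37602 = 37564 Pa.

P ≈ 37600 Pa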